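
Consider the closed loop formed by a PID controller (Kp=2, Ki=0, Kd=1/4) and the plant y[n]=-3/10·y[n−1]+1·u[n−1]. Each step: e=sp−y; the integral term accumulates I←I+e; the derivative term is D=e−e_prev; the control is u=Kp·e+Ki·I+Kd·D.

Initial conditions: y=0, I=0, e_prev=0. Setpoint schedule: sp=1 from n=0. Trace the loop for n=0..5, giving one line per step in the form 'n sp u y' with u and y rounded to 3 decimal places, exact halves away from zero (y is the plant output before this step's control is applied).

0 1 2.250 0.000
1 1 -3.063 2.250
2 1 10.972 -3.738
3 1 -26.144 12.093
4 1 72.010 -29.772
5 1 -187.561 80.941

(exact arithmetic carried between steps; '≈' marks a value shown rounded to 6 d.p. or computed from one; I and e_prev carry over from the previous line; the table rounds u and y to 3 d.p., halves away from zero)
n=0: y=0, sp=1, e=sp−y=1; I=1, D=e−e_prev=1; u=2·1+0·1+1/4·1=2.25; next y=-3/10·0+1·2.25=2.25
n=1: y=2.25, sp=1, e=sp−y=-1.25; I=-0.25, D=e−e_prev=-2.25; u=2·(-1.25)+0·(-0.25)+1/4·(-2.25)=-3.0625; next y=-3/10·2.25+1·(-3.0625)=-3.7375
n=2: y=-3.7375, sp=1, e=sp−y=4.7375; I=4.4875, D=e−e_prev=5.9875; u=2·4.7375+0·4.4875+1/4·5.9875=10.971875; next y=-3/10·(-3.7375)+1·10.971875=12.093125
n=3: y=12.093125, sp=1, e=sp−y=-11.093125; I=-6.605625, D=e−e_prev=-15.830625; u=2·(-11.093125)+0·(-6.605625)+1/4·(-15.830625)≈-26.143906; next y=-3/10·12.093125+1·(-26.143906)≈-29.771844
n=4: y≈-29.771844, sp=1, e=sp−y≈30.771844; I≈24.166219, D=e−e_prev≈41.864969; u=2·30.771844+0·24.166219+1/4·41.864969≈72.009930; next y=-3/10·(-29.771844)+1·72.009930≈80.941483
n=5: y≈80.941483, sp=1, e=sp−y≈-79.941483; I≈-55.775264, D=e−e_prev≈-110.713327; u=2·(-79.941483)+0·(-55.775264)+1/4·(-110.713327)≈-187.561297; next y=-3/10·80.941483+1·(-187.561297)≈-211.843742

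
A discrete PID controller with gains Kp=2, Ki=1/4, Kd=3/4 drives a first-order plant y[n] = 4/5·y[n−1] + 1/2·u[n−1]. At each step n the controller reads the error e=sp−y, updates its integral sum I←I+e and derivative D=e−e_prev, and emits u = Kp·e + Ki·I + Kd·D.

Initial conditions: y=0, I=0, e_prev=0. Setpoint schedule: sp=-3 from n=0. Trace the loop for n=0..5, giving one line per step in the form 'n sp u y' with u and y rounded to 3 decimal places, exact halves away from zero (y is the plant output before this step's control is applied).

(exact arithmetic carried between steps; '≈' marks a value shown rounded to 6 d.p. or computed from one; I and e_prev carry over from the previous line; the table rounds u and y to 3 d.p., halves away from zero)
n=0: y=0, sp=-3, e=sp−y=-3; I=-3, D=e−e_prev=-3; u=2·(-3)+1/4·(-3)+3/4·(-3)=-9; next y=4/5·0+1/2·(-9)=-4.5
n=1: y=-4.5, sp=-3, e=sp−y=1.5; I=-1.5, D=e−e_prev=4.5; u=2·1.5+1/4·(-1.5)+3/4·4.5=6; next y=4/5·(-4.5)+1/2·6=-0.6
n=2: y=-0.6, sp=-3, e=sp−y=-2.4; I=-3.9, D=e−e_prev=-3.9; u=2·(-2.4)+1/4·(-3.9)+3/4·(-3.9)=-8.7; next y=4/5·(-0.6)+1/2·(-8.7)=-4.83
n=3: y=-4.83, sp=-3, e=sp−y=1.83; I=-2.07, D=e−e_prev=4.23; u=2·1.83+1/4·(-2.07)+3/4·4.23=6.315; next y=4/5·(-4.83)+1/2·6.315=-0.7065
n=4: y=-0.7065, sp=-3, e=sp−y=-2.2935; I=-4.3635, D=e−e_prev=-4.1235; u=2·(-2.2935)+1/4·(-4.3635)+3/4·(-4.1235)=-8.7705; next y=4/5·(-0.7065)+1/2·(-8.7705)=-4.95045
n=5: y=-4.95045, sp=-3, e=sp−y=1.95045; I=-2.41305, D=e−e_prev=4.24395; u=2·1.95045+1/4·(-2.41305)+3/4·4.24395=6.4806; next y=4/5·(-4.95045)+1/2·6.4806=-0.72006

0 -3 -9.000 0.000
1 -3 6.000 -4.500
2 -3 -8.700 -0.600
3 -3 6.315 -4.830
4 -3 -8.771 -0.707
5 -3 6.481 -4.950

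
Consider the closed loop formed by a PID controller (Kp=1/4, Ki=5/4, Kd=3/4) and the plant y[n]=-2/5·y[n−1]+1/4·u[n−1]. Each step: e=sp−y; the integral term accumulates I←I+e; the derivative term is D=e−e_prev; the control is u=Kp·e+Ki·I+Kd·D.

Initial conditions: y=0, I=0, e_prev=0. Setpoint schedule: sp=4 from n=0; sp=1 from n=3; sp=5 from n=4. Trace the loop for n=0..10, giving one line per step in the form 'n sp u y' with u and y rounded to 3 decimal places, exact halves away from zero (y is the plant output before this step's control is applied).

0 4 9.000 0.000
1 4 5.938 2.250
2 4 13.560 0.584
3 1 4.044 3.156
4 5 22.195 -0.252
5 5 9.926 5.649
6 5 25.752 0.222
7 5 13.867 6.349
8 5 28.976 0.927
9 5 16.622 6.873
10 5 31.041 1.406

(exact arithmetic carried between steps; '≈' marks a value shown rounded to 6 d.p. or computed from one; I and e_prev carry over from the previous line; the table rounds u and y to 3 d.p., halves away from zero)
n=0: y=0, sp=4, e=sp−y=4; I=4, D=e−e_prev=4; u=1/4·4+5/4·4+3/4·4=9; next y=-2/5·0+1/4·9=2.25
n=1: y=2.25, sp=4, e=sp−y=1.75; I=5.75, D=e−e_prev=-2.25; u=1/4·1.75+5/4·5.75+3/4·(-2.25)=5.9375; next y=-2/5·2.25+1/4·5.9375=0.584375
n=2: y=0.584375, sp=4, e=sp−y=3.415625; I=9.165625, D=e−e_prev=1.665625; u=1/4·3.415625+5/4·9.165625+3/4·1.665625≈13.560156; next y=-2/5·0.584375+1/4·13.560156≈3.156289
n=3: y≈3.156289, sp=1, e=sp−y≈-2.156289; I≈7.009336, D=e−e_prev≈-5.571914; u=1/4·(-2.156289)+5/4·7.009336+3/4·(-5.571914)≈4.043662; next y=-2/5·3.156289+1/4·4.043662≈-0.251600
n=4: y≈-0.251600, sp=5, e=sp−y≈5.251600; I≈12.260936, D=e−e_prev≈7.407889; u=1/4·5.251600+5/4·12.260936+3/4·7.407889≈22.194987; next y=-2/5·(-0.251600)+1/4·22.194987≈5.649387
n=5: y≈5.649387, sp=5, e=sp−y≈-0.649387; I≈11.611549, D=e−e_prev≈-5.900987; u=1/4·(-0.649387)+5/4·11.611549+3/4·(-5.900987)≈9.926350; next y=-2/5·5.649387+1/4·9.926350≈0.221833
n=6: y≈0.221833, sp=5, e=sp−y≈4.778167; I≈16.389717, D=e−e_prev≈5.427554; u=1/4·4.778167+5/4·16.389717+3/4·5.427554≈25.752353; next y=-2/5·0.221833+1/4·25.752353≈6.349355
n=7: y≈6.349355, sp=5, e=sp−y≈-1.349355; I≈15.040361, D=e−e_prev≈-6.127522; u=1/4·(-1.349355)+5/4·15.040361+3/4·(-6.127522)≈13.867471; next y=-2/5·6.349355+1/4·13.867471≈0.927126
n=8: y≈0.927126, sp=5, e=sp−y≈4.072874; I≈19.113236, D=e−e_prev≈5.422229; u=1/4·4.072874+5/4·19.113236+3/4·5.422229≈28.976435; next y=-2/5·0.927126+1/4·28.976435≈6.873259
n=9: y≈6.873259, sp=5, e=sp−y≈-1.873259; I≈17.239977, D=e−e_prev≈-5.946133; u=1/4·(-1.873259)+5/4·17.239977+3/4·(-5.946133)≈16.622057; next y=-2/5·6.873259+1/4·16.622057≈1.406211
n=10: y≈1.406211, sp=5, e=sp−y≈3.593789; I≈20.833766, D=e−e_prev≈5.467048; u=1/4·3.593789+5/4·20.833766+3/4·5.467048≈31.040941; next y=-2/5·1.406211+1/4·31.040941≈7.197751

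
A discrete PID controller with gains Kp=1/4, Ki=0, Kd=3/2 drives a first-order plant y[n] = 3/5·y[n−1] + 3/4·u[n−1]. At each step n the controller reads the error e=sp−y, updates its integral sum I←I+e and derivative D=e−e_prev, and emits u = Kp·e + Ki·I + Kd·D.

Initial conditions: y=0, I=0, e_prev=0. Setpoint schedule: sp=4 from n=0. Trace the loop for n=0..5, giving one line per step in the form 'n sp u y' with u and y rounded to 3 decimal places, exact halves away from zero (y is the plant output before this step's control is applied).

0 4 7.000 0.000
1 4 -8.188 5.250
2 4 14.109 -2.991
3 4 -18.863 8.787
4 4 29.712 -8.875
5 4 -41.991 16.959

(exact arithmetic carried between steps; '≈' marks a value shown rounded to 6 d.p. or computed from one; I and e_prev carry over from the previous line; the table rounds u and y to 3 d.p., halves away from zero)
n=0: y=0, sp=4, e=sp−y=4; I=4, D=e−e_prev=4; u=1/4·4+0·4+3/2·4=7; next y=3/5·0+3/4·7=5.25
n=1: y=5.25, sp=4, e=sp−y=-1.25; I=2.75, D=e−e_prev=-5.25; u=1/4·(-1.25)+0·2.75+3/2·(-5.25)=-8.1875; next y=3/5·5.25+3/4·(-8.1875)=-2.990625
n=2: y=-2.990625, sp=4, e=sp−y=6.990625; I=9.740625, D=e−e_prev=8.240625; u=1/4·6.990625+0·9.740625+3/2·8.240625≈14.108594; next y=3/5·(-2.990625)+3/4·14.108594≈8.787070
n=3: y≈8.787070, sp=4, e=sp−y≈-4.787070; I≈4.953555, D=e−e_prev≈-11.777695; u=1/4·(-4.787070)+0·4.953555+3/2·(-11.777695)≈-18.863311; next y=3/5·8.787070+3/4·(-18.863311)≈-8.875241
n=4: y≈-8.875241, sp=4, e=sp−y≈12.875241; I≈17.828795, D=e−e_prev≈17.662311; u=1/4·12.875241+0·17.828795+3/2·17.662311≈29.712277; next y=3/5·(-8.875241)+3/4·29.712277≈16.959063
n=5: y≈16.959063, sp=4, e=sp−y≈-12.959063; I≈4.869732, D=e−e_prev≈-25.834304; u=1/4·(-12.959063)+0·4.869732+3/2·(-25.834304)≈-41.991222; next y=3/5·16.959063+3/4·(-41.991222)≈-21.317978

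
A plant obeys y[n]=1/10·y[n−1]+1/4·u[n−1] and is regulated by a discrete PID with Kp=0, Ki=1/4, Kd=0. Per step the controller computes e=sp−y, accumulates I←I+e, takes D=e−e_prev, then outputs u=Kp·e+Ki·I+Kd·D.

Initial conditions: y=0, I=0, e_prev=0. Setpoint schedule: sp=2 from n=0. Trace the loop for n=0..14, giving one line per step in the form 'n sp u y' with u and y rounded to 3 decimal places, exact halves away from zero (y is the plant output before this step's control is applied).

(exact arithmetic carried between steps; '≈' marks a value shown rounded to 6 d.p. or computed from one; I and e_prev carry over from the previous line; the table rounds u and y to 3 d.p., halves away from zero)
n=0: y=0, sp=2, e=sp−y=2; I=2, D=e−e_prev=2; u=0·2+1/4·2+0·2=0.5; next y=1/10·0+1/4·0.5=0.125
n=1: y=0.125, sp=2, e=sp−y=1.875; I=3.875, D=e−e_prev=-0.125; u=0·1.875+1/4·3.875+0·(-0.125)=0.96875; next y=1/10·0.125+1/4·0.96875≈0.254688
n=2: y≈0.254688, sp=2, e=sp−y≈1.745313; I≈5.620313, D=e−e_prev≈-0.129688; u=0·1.745313+1/4·5.620313+0·(-0.129688)≈1.405078; next y=1/10·0.254688+1/4·1.405078≈0.376738
n=3: y≈0.376738, sp=2, e=sp−y≈1.623262; I≈7.243574, D=e−e_prev≈-0.122051; u=0·1.623262+1/4·7.243574+0·(-0.122051)≈1.810894; next y=1/10·0.376738+1/4·1.810894≈0.490397
n=4: y≈0.490397, sp=2, e=sp−y≈1.509603; I≈8.753177, D=e−e_prev≈-0.113659; u=0·1.509603+1/4·8.753177+0·(-0.113659)≈2.188294; next y=1/10·0.490397+1/4·2.188294≈0.596113
n=5: y≈0.596113, sp=2, e=sp−y≈1.403887; I≈10.157064, D=e−e_prev≈-0.105716; u=0·1.403887+1/4·10.157064+0·(-0.105716)≈2.539266; next y=1/10·0.596113+1/4·2.539266≈0.694428
n=6: y≈0.694428, sp=2, e=sp−y≈1.305572; I≈11.462636, D=e−e_prev≈-0.098315; u=0·1.305572+1/4·11.462636+0·(-0.098315)≈2.865659; next y=1/10·0.694428+1/4·2.865659≈0.785858
n=7: y≈0.785858, sp=2, e=sp−y≈1.214142; I≈12.676778, D=e−e_prev≈-0.091430; u=0·1.214142+1/4·12.676778+0·(-0.091430)≈3.169195; next y=1/10·0.785858+1/4·3.169195≈0.870884
n=8: y≈0.870884, sp=2, e=sp−y≈1.129116; I≈13.805894, D=e−e_prev≈-0.085027; u=0·1.129116+1/4·13.805894+0·(-0.085027)≈3.451473; next y=1/10·0.870884+1/4·3.451473≈0.949957
n=9: y≈0.949957, sp=2, e=sp−y≈1.050043; I≈14.855937, D=e−e_prev≈-0.079072; u=0·1.050043+1/4·14.855937+0·(-0.079072)≈3.713984; next y=1/10·0.949957+1/4·3.713984≈1.023492
n=10: y≈1.023492, sp=2, e=sp−y≈0.976508; I≈15.832445, D=e−e_prev≈-0.073535; u=0·0.976508+1/4·15.832445+0·(-0.073535)≈3.958111; next y=1/10·1.023492+1/4·3.958111≈1.091877
n=11: y≈1.091877, sp=2, e=sp−y≈0.908123; I≈16.740568, D=e−e_prev≈-0.068385; u=0·0.908123+1/4·16.740568+0·(-0.068385)≈4.185142; next y=1/10·1.091877+1/4·4.185142≈1.155473
n=12: y≈1.155473, sp=2, e=sp−y≈0.844527; I≈17.585095, D=e−e_prev≈-0.063596; u=0·0.844527+1/4·17.585095+0·(-0.063596)≈4.396274; next y=1/10·1.155473+1/4·4.396274≈1.214616
n=13: y≈1.214616, sp=2, e=sp−y≈0.785384; I≈18.370479, D=e−e_prev≈-0.059143; u=0·0.785384+1/4·18.370479+0·(-0.059143)≈4.592620; next y=1/10·1.214616+1/4·4.592620≈1.269617
n=14: y≈1.269617, sp=2, e=sp−y≈0.730383; I≈19.100863, D=e−e_prev≈-0.055001; u=0·0.730383+1/4·19.100863+0·(-0.055001)≈4.775216; next y=1/10·1.269617+1/4·4.775216≈1.320766

0 2 0.500 0.000
1 2 0.969 0.125
2 2 1.405 0.255
3 2 1.811 0.377
4 2 2.188 0.490
5 2 2.539 0.596
6 2 2.866 0.694
7 2 3.169 0.786
8 2 3.451 0.871
9 2 3.714 0.950
10 2 3.958 1.023
11 2 4.185 1.092
12 2 4.396 1.155
13 2 4.593 1.215
14 2 4.775 1.270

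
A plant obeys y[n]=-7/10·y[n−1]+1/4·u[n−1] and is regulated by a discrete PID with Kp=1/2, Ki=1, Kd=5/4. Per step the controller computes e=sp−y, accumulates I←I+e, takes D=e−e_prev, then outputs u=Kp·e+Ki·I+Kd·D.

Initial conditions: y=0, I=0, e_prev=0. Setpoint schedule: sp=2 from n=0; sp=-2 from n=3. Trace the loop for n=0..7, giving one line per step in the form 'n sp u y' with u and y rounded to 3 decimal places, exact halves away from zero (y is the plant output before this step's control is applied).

0 2 5.500 0.000
1 2 1.219 1.375
2 2 9.153 -0.658
3 -2 -11.098 2.749
4 -2 13.891 -4.699
5 -2 -24.236 6.762
6 -2 29.602 -10.792
7 -2 -54.353 14.955

(exact arithmetic carried between steps; '≈' marks a value shown rounded to 6 d.p. or computed from one; I and e_prev carry over from the previous line; the table rounds u and y to 3 d.p., halves away from zero)
n=0: y=0, sp=2, e=sp−y=2; I=2, D=e−e_prev=2; u=1/2·2+1·2+5/4·2=5.5; next y=-7/10·0+1/4·5.5=1.375
n=1: y=1.375, sp=2, e=sp−y=0.625; I=2.625, D=e−e_prev=-1.375; u=1/2·0.625+1·2.625+5/4·(-1.375)=1.21875; next y=-7/10·1.375+1/4·1.21875≈-0.657813
n=2: y≈-0.657813, sp=2, e=sp−y≈2.657813; I≈5.282813, D=e−e_prev≈2.032813; u=1/2·2.657813+1·5.282813+5/4·2.032813≈9.152734; next y=-7/10·(-0.657813)+1/4·9.152734≈2.748652
n=3: y≈2.748652, sp=-2, e=sp−y≈-4.748652; I≈0.534160, D=e−e_prev≈-7.406465; u=1/2·(-4.748652)+1·0.534160+5/4·(-7.406465)≈-11.098247; next y=-7/10·2.748652+1/4·(-11.098247)≈-4.698618
n=4: y≈-4.698618, sp=-2, e=sp−y≈2.698618; I≈3.232779, D=e−e_prev≈7.447271; u=1/2·2.698618+1·3.232779+5/4·7.447271≈13.891176; next y=-7/10·(-4.698618)+1/4·13.891176≈6.761827
n=5: y≈6.761827, sp=-2, e=sp−y≈-8.761827; I≈-5.529048, D=e−e_prev≈-11.460445; u=1/2·(-8.761827)+1·(-5.529048)+5/4·(-11.460445)≈-24.235519; next y=-7/10·6.761827+1/4·(-24.235519)≈-10.792158
n=6: y≈-10.792158, sp=-2, e=sp−y≈8.792158; I≈3.263110, D=e−e_prev≈17.553985; u=1/2·8.792158+1·3.263110+5/4·17.553985≈29.601671; next y=-7/10·(-10.792158)+1/4·29.601671≈14.954929
n=7: y≈14.954929, sp=-2, e=sp−y≈-16.954929; I≈-13.691819, D=e−e_prev≈-25.747087; u=1/2·(-16.954929)+1·(-13.691819)+5/4·(-25.747087)≈-54.353142; next y=-7/10·14.954929+1/4·(-54.353142)≈-24.056736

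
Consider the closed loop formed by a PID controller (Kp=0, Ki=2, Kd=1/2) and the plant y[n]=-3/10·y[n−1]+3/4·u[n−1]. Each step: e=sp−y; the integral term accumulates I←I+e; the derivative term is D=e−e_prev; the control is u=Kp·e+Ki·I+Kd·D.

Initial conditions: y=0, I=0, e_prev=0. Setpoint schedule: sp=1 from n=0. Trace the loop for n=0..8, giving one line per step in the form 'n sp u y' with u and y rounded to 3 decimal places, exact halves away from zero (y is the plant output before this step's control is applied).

0 1 2.500 0.000
1 1 -0.688 1.875
2 1 5.883 -1.078
3 1 -5.972 4.736
4 1 16.051 -5.899
5 1 -24.737 13.808
6 1 50.759 -22.695
7 1 -89.035 44.878
8 1 169.790 -80.240

(exact arithmetic carried between steps; '≈' marks a value shown rounded to 6 d.p. or computed from one; I and e_prev carry over from the previous line; the table rounds u and y to 3 d.p., halves away from zero)
n=0: y=0, sp=1, e=sp−y=1; I=1, D=e−e_prev=1; u=0·1+2·1+1/2·1=2.5; next y=-3/10·0+3/4·2.5=1.875
n=1: y=1.875, sp=1, e=sp−y=-0.875; I=0.125, D=e−e_prev=-1.875; u=0·(-0.875)+2·0.125+1/2·(-1.875)=-0.6875; next y=-3/10·1.875+3/4·(-0.6875)=-1.078125
n=2: y=-1.078125, sp=1, e=sp−y=2.078125; I=2.203125, D=e−e_prev=2.953125; u=0·2.078125+2·2.203125+1/2·2.953125≈5.882813; next y=-3/10·(-1.078125)+3/4·5.882813≈4.735547
n=3: y≈4.735547, sp=1, e=sp−y≈-3.735547; I≈-1.532422, D=e−e_prev≈-5.813672; u=0·(-3.735547)+2·(-1.532422)+1/2·(-5.813672)≈-5.971680; next y=-3/10·4.735547+3/4·(-5.971680)≈-5.899424
n=4: y≈-5.899424, sp=1, e=sp−y≈6.899424; I≈5.367002, D=e−e_prev≈10.634971; u=0·6.899424+2·5.367002+1/2·10.634971≈16.051489; next y=-3/10·(-5.899424)+3/4·16.051489≈13.808444
n=5: y≈13.808444, sp=1, e=sp−y≈-12.808444; I≈-7.441442, D=e−e_prev≈-19.707868; u=0·(-12.808444)+2·(-7.441442)+1/2·(-19.707868)≈-24.736818; next y=-3/10·13.808444+3/4·(-24.736818)≈-22.695147
n=6: y≈-22.695147, sp=1, e=sp−y≈23.695147; I≈16.253705, D=e−e_prev≈36.503591; u=0·23.695147+2·16.253705+1/2·36.503591≈50.759205; next y=-3/10·(-22.695147)+3/4·50.759205≈44.877948
n=7: y≈44.877948, sp=1, e=sp−y≈-43.877948; I≈-27.624243, D=e−e_prev≈-67.573095; u=0·(-43.877948)+2·(-27.624243)+1/2·(-67.573095)≈-89.035034; next y=-3/10·44.877948+3/4·(-89.035034)≈-80.239660
n=8: y≈-80.239660, sp=1, e=sp−y≈81.239660; I≈53.615416, D=e−e_prev≈125.117607; u=0·81.239660+2·53.615416+1/2·125.117607≈169.789637; next y=-3/10·(-80.239660)+3/4·169.789637≈151.414125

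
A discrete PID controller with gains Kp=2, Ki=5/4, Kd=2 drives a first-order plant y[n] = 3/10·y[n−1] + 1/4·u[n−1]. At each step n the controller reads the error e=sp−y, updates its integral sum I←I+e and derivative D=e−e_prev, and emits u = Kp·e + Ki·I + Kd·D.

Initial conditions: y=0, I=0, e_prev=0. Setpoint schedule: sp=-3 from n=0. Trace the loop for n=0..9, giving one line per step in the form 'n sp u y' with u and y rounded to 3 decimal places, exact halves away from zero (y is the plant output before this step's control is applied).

(exact arithmetic carried between steps; '≈' marks a value shown rounded to 6 d.p. or computed from one; I and e_prev carry over from the previous line; the table rounds u and y to 3 d.p., halves away from zero)
n=0: y=0, sp=-3, e=sp−y=-3; I=-3, D=e−e_prev=-3; u=2·(-3)+5/4·(-3)+2·(-3)=-15.75; next y=3/10·0+1/4·(-15.75)=-3.9375
n=1: y=-3.9375, sp=-3, e=sp−y=0.9375; I=-2.0625, D=e−e_prev=3.9375; u=2·0.9375+5/4·(-2.0625)+2·3.9375=7.171875; next y=3/10·(-3.9375)+1/4·7.171875≈0.611719
n=2: y≈0.611719, sp=-3, e=sp−y≈-3.611719; I≈-5.674219, D=e−e_prev≈-4.549219; u=2·(-3.611719)+5/4·(-5.674219)+2·(-4.549219)≈-23.414648; next y=3/10·0.611719+1/4·(-23.414648)≈-5.670146
n=3: y≈-5.670146, sp=-3, e=sp−y≈2.670146; I≈-3.004072, D=e−e_prev≈6.281865; u=2·2.670146+5/4·(-3.004072)+2·6.281865≈14.148933; next y=3/10·(-5.670146)+1/4·14.148933≈1.836189
n=4: y≈1.836189, sp=-3, e=sp−y≈-4.836189; I≈-7.840262, D=e−e_prev≈-7.506336; u=2·(-4.836189)+5/4·(-7.840262)+2·(-7.506336)≈-34.485377; next y=3/10·1.836189+1/4·(-34.485377)≈-8.070488
n=5: y≈-8.070488, sp=-3, e=sp−y≈5.070488; I≈-2.769774, D=e−e_prev≈9.906677; u=2·5.070488+5/4·(-2.769774)+2·9.906677≈26.492111; next y=3/10·(-8.070488)+1/4·26.492111≈4.201882
n=6: y≈4.201882, sp=-3, e=sp−y≈-7.201882; I≈-9.971656, D=e−e_prev≈-12.272369; u=2·(-7.201882)+5/4·(-9.971656)+2·(-12.272369)≈-51.413071; next y=3/10·4.201882+1/4·(-51.413071)≈-11.592703
n=7: y≈-11.592703, sp=-3, e=sp−y≈8.592703; I≈-1.378952, D=e−e_prev≈15.794585; u=2·8.592703+5/4·(-1.378952)+2·15.794585≈47.050885; next y=3/10·(-11.592703)+1/4·47.050885≈8.284910
n=8: y≈8.284910, sp=-3, e=sp−y≈-11.284910; I≈-12.663863, D=e−e_prev≈-19.877614; u=2·(-11.284910)+5/4·(-12.663863)+2·(-19.877614)≈-78.154876; next y=3/10·8.284910+1/4·(-78.154876)≈-17.053246
n=9: y≈-17.053246, sp=-3, e=sp−y≈14.053246; I≈1.389383, D=e−e_prev≈25.338156; u=2·14.053246+5/4·1.389383+2·25.338156≈80.519534; next y=3/10·(-17.053246)+1/4·80.519534≈15.013910

0 -3 -15.750 0.000
1 -3 7.172 -3.938
2 -3 -23.415 0.612
3 -3 14.149 -5.670
4 -3 -34.485 1.836
5 -3 26.492 -8.070
6 -3 -51.413 4.202
7 -3 47.051 -11.593
8 -3 -78.155 8.285
9 -3 80.520 -17.053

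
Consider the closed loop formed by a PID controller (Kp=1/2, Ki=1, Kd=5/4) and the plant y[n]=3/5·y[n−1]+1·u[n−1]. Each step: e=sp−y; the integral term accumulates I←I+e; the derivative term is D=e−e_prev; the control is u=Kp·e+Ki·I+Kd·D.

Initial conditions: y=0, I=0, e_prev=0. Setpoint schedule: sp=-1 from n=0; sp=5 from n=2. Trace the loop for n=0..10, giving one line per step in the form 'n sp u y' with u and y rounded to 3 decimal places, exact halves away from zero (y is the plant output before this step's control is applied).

(exact arithmetic carried between steps; '≈' marks a value shown rounded to 6 d.p. or computed from one; I and e_prev carry over from the previous line; the table rounds u and y to 3 d.p., halves away from zero)
n=0: y=0, sp=-1, e=sp−y=-1; I=-1, D=e−e_prev=-1; u=1/2·(-1)+1·(-1)+5/4·(-1)=-2.75; next y=3/5·0+1·(-2.75)=-2.75
n=1: y=-2.75, sp=-1, e=sp−y=1.75; I=0.75, D=e−e_prev=2.75; u=1/2·1.75+1·0.75+5/4·2.75=5.0625; next y=3/5·(-2.75)+1·5.0625=3.4125
n=2: y=3.4125, sp=5, e=sp−y=1.5875; I=2.3375, D=e−e_prev=-0.1625; u=1/2·1.5875+1·2.3375+5/4·(-0.1625)=2.928125; next y=3/5·3.4125+1·2.928125=4.975625
n=3: y=4.975625, sp=5, e=sp−y=0.024375; I=2.361875, D=e−e_prev=-1.563125; u=1/2·0.024375+1·2.361875+5/4·(-1.563125)≈0.420156; next y=3/5·4.975625+1·0.420156≈3.405531
n=4: y≈3.405531, sp=5, e=sp−y≈1.594469; I≈3.956344, D=e−e_prev≈1.570094; u=1/2·1.594469+1·3.956344+5/4·1.570094≈6.716195; next y=3/5·3.405531+1·6.716195≈8.759514
n=5: y≈8.759514, sp=5, e=sp−y≈-3.759514; I≈0.196830, D=e−e_prev≈-5.353983; u=1/2·(-3.759514)+1·0.196830+5/4·(-5.353983)≈-8.375406; next y=3/5·8.759514+1·(-8.375406)≈-3.119697
n=6: y≈-3.119697, sp=5, e=sp−y≈8.119697; I≈8.316527, D=e−e_prev≈11.879211; u=1/2·8.119697+1·8.316527+5/4·11.879211≈27.225390; next y=3/5·(-3.119697)+1·27.225390≈25.353572
n=7: y≈25.353572, sp=5, e=sp−y≈-20.353572; I≈-12.037045, D=e−e_prev≈-28.473269; u=1/2·(-20.353572)+1·(-12.037045)+5/4·(-28.473269)≈-57.805417; next y=3/5·25.353572+1·(-57.805417)≈-42.593274
n=8: y≈-42.593274, sp=5, e=sp−y≈47.593274; I≈35.556229, D=e−e_prev≈67.946846; u=1/2·47.593274+1·35.556229+5/4·67.946846≈144.286423; next y=3/5·(-42.593274)+1·144.286423≈118.730459
n=9: y≈118.730459, sp=5, e=sp−y≈-113.730459; I≈-78.174230, D=e−e_prev≈-161.323733; u=1/2·(-113.730459)+1·(-78.174230)+5/4·(-161.323733)≈-336.694125; next y=3/5·118.730459+1·(-336.694125)≈-265.455850
n=10: y≈-265.455850, sp=5, e=sp−y≈270.455850; I≈192.281620, D=e−e_prev≈384.186309; u=1/2·270.455850+1·192.281620+5/4·384.186309≈807.742430; next y=3/5·(-265.455850)+1·807.742430≈648.468921

0 -1 -2.750 0.000
1 -1 5.063 -2.750
2 5 2.928 3.413
3 5 0.420 4.976
4 5 6.716 3.406
5 5 -8.375 8.760
6 5 27.225 -3.120
7 5 -57.805 25.354
8 5 144.286 -42.593
9 5 -336.694 118.730
10 5 807.742 -265.456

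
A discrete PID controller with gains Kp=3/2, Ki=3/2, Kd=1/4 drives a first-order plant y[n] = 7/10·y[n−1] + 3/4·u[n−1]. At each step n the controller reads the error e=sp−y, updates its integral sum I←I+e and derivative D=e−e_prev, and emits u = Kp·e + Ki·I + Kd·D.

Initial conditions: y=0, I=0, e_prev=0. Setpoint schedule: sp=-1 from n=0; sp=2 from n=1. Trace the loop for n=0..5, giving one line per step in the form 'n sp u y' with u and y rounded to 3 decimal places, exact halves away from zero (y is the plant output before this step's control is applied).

0 -1 -3.250 0.000
1 2 13.172 -2.438
2 2 -16.014 8.173
3 2 24.382 -6.290
4 2 -32.363 13.884
5 2 47.276 -14.554

(exact arithmetic carried between steps; '≈' marks a value shown rounded to 6 d.p. or computed from one; I and e_prev carry over from the previous line; the table rounds u and y to 3 d.p., halves away from zero)
n=0: y=0, sp=-1, e=sp−y=-1; I=-1, D=e−e_prev=-1; u=3/2·(-1)+3/2·(-1)+1/4·(-1)=-3.25; next y=7/10·0+3/4·(-3.25)=-2.4375
n=1: y=-2.4375, sp=2, e=sp−y=4.4375; I=3.4375, D=e−e_prev=5.4375; u=3/2·4.4375+3/2·3.4375+1/4·5.4375=13.171875; next y=7/10·(-2.4375)+3/4·13.171875≈8.172656
n=2: y≈8.172656, sp=2, e=sp−y≈-6.172656; I≈-2.735156, D=e−e_prev≈-10.610156; u=3/2·(-6.172656)+3/2·(-2.735156)+1/4·(-10.610156)≈-16.014258; next y=7/10·8.172656+3/4·(-16.014258)≈-6.289834
n=3: y≈-6.289834, sp=2, e=sp−y≈8.289834; I≈5.554678, D=e−e_prev≈14.462490; u=3/2·8.289834+3/2·5.554678+1/4·14.462490≈24.382390; next y=7/10·(-6.289834)+3/4·24.382390≈13.883909
n=4: y≈13.883909, sp=2, e=sp−y≈-11.883909; I≈-6.329231, D=e−e_prev≈-20.173743; u=3/2·(-11.883909)+3/2·(-6.329231)+1/4·(-20.173743)≈-32.363146; next y=7/10·13.883909+3/4·(-32.363146)≈-14.553623
n=5: y≈-14.553623, sp=2, e=sp−y≈16.553623; I≈10.224392, D=e−e_prev≈28.437532; u=3/2·16.553623+3/2·10.224392+1/4·28.437532≈47.276405; next y=7/10·(-14.553623)+3/4·47.276405≈25.269768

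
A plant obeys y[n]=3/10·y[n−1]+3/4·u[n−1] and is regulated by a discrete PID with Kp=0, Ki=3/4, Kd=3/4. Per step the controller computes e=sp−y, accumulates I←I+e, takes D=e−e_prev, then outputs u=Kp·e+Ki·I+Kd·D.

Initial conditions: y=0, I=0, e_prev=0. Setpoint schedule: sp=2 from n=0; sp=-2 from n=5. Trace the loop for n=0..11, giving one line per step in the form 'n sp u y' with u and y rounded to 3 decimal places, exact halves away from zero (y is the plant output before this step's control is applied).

0 2 3.000 0.000
1 2 -0.375 2.250
2 2 3.909 0.394
3 2 -0.263 3.050
4 2 4.440 0.718
5 -2 -6.589 3.546
6 -2 5.508 -3.878
7 -2 -8.919 2.968
8 -2 5.639 -5.799
9 -2 -10.520 2.490
10 -2 6.779 -7.143
11 -2 -11.715 2.941

(exact arithmetic carried between steps; '≈' marks a value shown rounded to 6 d.p. or computed from one; I and e_prev carry over from the previous line; the table rounds u and y to 3 d.p., halves away from zero)
n=0: y=0, sp=2, e=sp−y=2; I=2, D=e−e_prev=2; u=0·2+3/4·2+3/4·2=3; next y=3/10·0+3/4·3=2.25
n=1: y=2.25, sp=2, e=sp−y=-0.25; I=1.75, D=e−e_prev=-2.25; u=0·(-0.25)+3/4·1.75+3/4·(-2.25)=-0.375; next y=3/10·2.25+3/4·(-0.375)=0.39375
n=2: y=0.39375, sp=2, e=sp−y=1.60625; I=3.35625, D=e−e_prev=1.85625; u=0·1.60625+3/4·3.35625+3/4·1.85625=3.909375; next y=3/10·0.39375+3/4·3.909375≈3.050156
n=3: y≈3.050156, sp=2, e=sp−y≈-1.050156; I≈2.306094, D=e−e_prev≈-2.656406; u=0·(-1.050156)+3/4·2.306094+3/4·(-2.656406)≈-0.262734; next y=3/10·3.050156+3/4·(-0.262734)≈0.717996
n=4: y≈0.717996, sp=2, e=sp−y≈1.282004; I≈3.588098, D=e−e_prev≈2.332160; u=0·1.282004+3/4·3.588098+3/4·2.332160≈4.440193; next y=3/10·0.717996+3/4·4.440193≈3.545544
n=5: y≈3.545544, sp=-2, e=sp−y≈-5.545544; I≈-1.957446, D=e−e_prev≈-6.827548; u=0·(-5.545544)+3/4·(-1.957446)+3/4·(-6.827548)≈-6.588745; next y=3/10·3.545544+3/4·(-6.588745)≈-3.877896
n=6: y≈-3.877896, sp=-2, e=sp−y≈1.877896; I≈-0.079550, D=e−e_prev≈7.423440; u=0·1.877896+3/4·(-0.079550)+3/4·7.423440≈5.507917; next y=3/10·(-3.877896)+3/4·5.507917≈2.967569
n=7: y≈2.967569, sp=-2, e=sp−y≈-4.967569; I≈-5.047119, D=e−e_prev≈-6.845465; u=0·(-4.967569)+3/4·(-5.047119)+3/4·(-6.845465)≈-8.919438; next y=3/10·2.967569+3/4·(-8.919438)≈-5.799308
n=8: y≈-5.799308, sp=-2, e=sp−y≈3.799308; I≈-1.247811, D=e−e_prev≈8.766877; u=0·3.799308+3/4·(-1.247811)+3/4·8.766877≈5.639299; next y=3/10·(-5.799308)+3/4·5.639299≈2.489682
n=9: y≈2.489682, sp=-2, e=sp−y≈-4.489682; I≈-5.737493, D=e−e_prev≈-8.288990; u=0·(-4.489682)+3/4·(-5.737493)+3/4·(-8.288990)≈-10.519863; next y=3/10·2.489682+3/4·(-10.519863)≈-7.142992
n=10: y≈-7.142992, sp=-2, e=sp−y≈5.142992; I≈-0.594501, D=e−e_prev≈9.632674; u=0·5.142992+3/4·(-0.594501)+3/4·9.632674≈6.778630; next y=3/10·(-7.142992)+3/4·6.778630≈2.941075
n=11: y≈2.941075, sp=-2, e=sp−y≈-4.941075; I≈-5.535576, D=e−e_prev≈-10.084067; u=0·(-4.941075)+3/4·(-5.535576)+3/4·(-10.084067)≈-11.714732; next y=3/10·2.941075+3/4·(-11.714732)≈-7.903727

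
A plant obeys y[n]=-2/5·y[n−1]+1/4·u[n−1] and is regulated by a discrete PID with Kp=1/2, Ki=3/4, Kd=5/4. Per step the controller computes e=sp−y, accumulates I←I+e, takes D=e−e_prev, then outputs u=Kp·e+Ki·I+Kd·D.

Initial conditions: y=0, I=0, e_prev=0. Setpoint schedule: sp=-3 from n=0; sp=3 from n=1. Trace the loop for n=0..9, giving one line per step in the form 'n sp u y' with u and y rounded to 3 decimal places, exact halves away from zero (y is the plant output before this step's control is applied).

(exact arithmetic carried between steps; '≈' marks a value shown rounded to 6 d.p. or computed from one; I and e_prev carry over from the previous line; the table rounds u and y to 3 d.p., halves away from zero)
n=0: y=0, sp=-3, e=sp−y=-3; I=-3, D=e−e_prev=-3; u=1/2·(-3)+3/4·(-3)+5/4·(-3)=-7.5; next y=-2/5·0+1/4·(-7.5)=-1.875
n=1: y=-1.875, sp=3, e=sp−y=4.875; I=1.875, D=e−e_prev=7.875; u=1/2·4.875+3/4·1.875+5/4·7.875=13.6875; next y=-2/5·(-1.875)+1/4·13.6875=4.171875
n=2: y=4.171875, sp=3, e=sp−y=-1.171875; I=0.703125, D=e−e_prev=-6.046875; u=1/2·(-1.171875)+3/4·0.703125+5/4·(-6.046875)≈-7.617188; next y=-2/5·4.171875+1/4·(-7.617188)≈-3.573047
n=3: y≈-3.573047, sp=3, e=sp−y≈6.573047; I≈7.276172, D=e−e_prev≈7.744922; u=1/2·6.573047+3/4·7.276172+5/4·7.744922≈18.424805; next y=-2/5·(-3.573047)+1/4·18.424805≈6.035420
n=4: y≈6.035420, sp=3, e=sp−y≈-3.035420; I≈4.240752, D=e−e_prev≈-9.608467; u=1/2·(-3.035420)+3/4·4.240752+5/4·(-9.608467)≈-10.347729; next y=-2/5·6.035420+1/4·(-10.347729)≈-5.001100
n=5: y≈-5.001100, sp=3, e=sp−y≈8.001100; I≈12.241852, D=e−e_prev≈11.036520; u=1/2·8.001100+3/4·12.241852+5/4·11.036520≈26.977590; next y=-2/5·(-5.001100)+1/4·26.977590≈8.744838
n=6: y≈8.744838, sp=3, e=sp−y≈-5.744838; I≈6.497015, D=e−e_prev≈-13.745938; u=1/2·(-5.744838)+3/4·6.497015+5/4·(-13.745938)≈-15.182080; next y=-2/5·8.744838+1/4·(-15.182080)≈-7.293455
n=7: y≈-7.293455, sp=3, e=sp−y≈10.293455; I≈16.790470, D=e−e_prev≈16.038293; u=1/2·10.293455+3/4·16.790470+5/4·16.038293≈37.787446; next y=-2/5·(-7.293455)+1/4·37.787446≈12.364243
n=8: y≈12.364243, sp=3, e=sp−y≈-9.364243; I≈7.426226, D=e−e_prev≈-19.657698; u=1/2·(-9.364243)+3/4·7.426226+5/4·(-19.657698)≈-23.684575; next y=-2/5·12.364243+1/4·(-23.684575)≈-10.866841
n=9: y≈-10.866841, sp=3, e=sp−y≈13.866841; I≈21.293067, D=e−e_prev≈23.231085; u=1/2·13.866841+3/4·21.293067+5/4·23.231085≈51.942077; next y=-2/5·(-10.866841)+1/4·51.942077≈17.332256

0 -3 -7.500 0.000
1 3 13.688 -1.875
2 3 -7.617 4.172
3 3 18.425 -3.573
4 3 -10.348 6.035
5 3 26.978 -5.001
6 3 -15.182 8.745
7 3 37.787 -7.293
8 3 -23.685 12.364
9 3 51.942 -10.867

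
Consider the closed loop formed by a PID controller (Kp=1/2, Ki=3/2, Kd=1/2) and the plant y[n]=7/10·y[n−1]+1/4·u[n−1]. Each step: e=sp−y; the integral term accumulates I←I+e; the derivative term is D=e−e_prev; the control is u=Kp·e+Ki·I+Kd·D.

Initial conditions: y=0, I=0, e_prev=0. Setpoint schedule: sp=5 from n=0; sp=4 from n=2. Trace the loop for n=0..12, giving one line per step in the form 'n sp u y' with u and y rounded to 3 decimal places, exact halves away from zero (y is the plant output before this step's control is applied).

(exact arithmetic carried between steps; '≈' marks a value shown rounded to 6 d.p. or computed from one; I and e_prev carry over from the previous line; the table rounds u and y to 3 d.p., halves away from zero)
n=0: y=0, sp=5, e=sp−y=5; I=5, D=e−e_prev=5; u=1/2·5+3/2·5+1/2·5=12.5; next y=7/10·0+1/4·12.5=3.125
n=1: y=3.125, sp=5, e=sp−y=1.875; I=6.875, D=e−e_prev=-3.125; u=1/2·1.875+3/2·6.875+1/2·(-3.125)=9.6875; next y=7/10·3.125+1/4·9.6875=4.609375
n=2: y=4.609375, sp=4, e=sp−y=-0.609375; I=6.265625, D=e−e_prev=-2.484375; u=1/2·(-0.609375)+3/2·6.265625+1/2·(-2.484375)≈7.851563; next y=7/10·4.609375+1/4·7.851563≈5.189453
n=3: y≈5.189453, sp=4, e=sp−y≈-1.189453; I≈5.076172, D=e−e_prev≈-0.580078; u=1/2·(-1.189453)+3/2·5.076172+1/2·(-0.580078)≈6.729492; next y=7/10·5.189453+1/4·6.729492≈5.314990
n=4: y≈5.314990, sp=4, e=sp−y≈-1.314990; I≈3.761182, D=e−e_prev≈-0.125537; u=1/2·(-1.314990)+3/2·3.761182+1/2·(-0.125537)≈4.921509; next y=7/10·5.314990+1/4·4.921509≈4.950870
n=5: y≈4.950870, sp=4, e=sp−y≈-0.950870; I≈2.810311, D=e−e_prev≈0.364120; u=1/2·(-0.950870)+3/2·2.810311+1/2·0.364120≈3.922092; next y=7/10·4.950870+1/4·3.922092≈4.446132
n=6: y≈4.446132, sp=4, e=sp−y≈-0.446132; I≈2.364179, D=e−e_prev≈0.504738; u=1/2·(-0.446132)+3/2·2.364179+1/2·0.504738≈3.575572; next y=7/10·4.446132+1/4·3.575572≈4.006185
n=7: y≈4.006185, sp=4, e=sp−y≈-0.006185; I≈2.357994, D=e−e_prev≈0.439947; u=1/2·(-0.006185)+3/2·2.357994+1/2·0.439947≈3.753871; next y=7/10·4.006185+1/4·3.753871≈3.742798
n=8: y≈3.742798, sp=4, e=sp−y≈0.257202; I≈2.615196, D=e−e_prev≈0.263388; u=1/2·0.257202+3/2·2.615196+1/2·0.263388≈4.183089; next y=7/10·3.742798+1/4·4.183089≈3.665731
n=9: y≈3.665731, sp=4, e=sp−y≈0.334269; I≈2.949465, D=e−e_prev≈0.077067; u=1/2·0.334269+3/2·2.949465+1/2·0.077067≈4.629866; next y=7/10·3.665731+1/4·4.629866≈3.723478
n=10: y≈3.723478, sp=4, e=sp−y≈0.276522; I≈3.225987, D=e−e_prev≈-0.057747; u=1/2·0.276522+3/2·3.225987+1/2·(-0.057747)≈4.948368; next y=7/10·3.723478+1/4·4.948368≈3.843527
n=11: y≈3.843527, sp=4, e=sp−y≈0.156473; I≈3.382461, D=e−e_prev≈-0.120049; u=1/2·0.156473+3/2·3.382461+1/2·(-0.120049)≈5.091903; next y=7/10·3.843527+1/4·5.091903≈3.963445
n=12: y≈3.963445, sp=4, e=sp−y≈0.036555; I≈3.419016, D=e−e_prev≈-0.119918; u=1/2·0.036555+3/2·3.419016+1/2·(-0.119918)≈5.086843; next y=7/10·3.963445+1/4·5.086843≈4.046122

0 5 12.500 0.000
1 5 9.688 3.125
2 4 7.852 4.609
3 4 6.729 5.189
4 4 4.922 5.315
5 4 3.922 4.951
6 4 3.576 4.446
7 4 3.754 4.006
8 4 4.183 3.743
9 4 4.630 3.666
10 4 4.948 3.723
11 4 5.092 3.844
12 4 5.087 3.963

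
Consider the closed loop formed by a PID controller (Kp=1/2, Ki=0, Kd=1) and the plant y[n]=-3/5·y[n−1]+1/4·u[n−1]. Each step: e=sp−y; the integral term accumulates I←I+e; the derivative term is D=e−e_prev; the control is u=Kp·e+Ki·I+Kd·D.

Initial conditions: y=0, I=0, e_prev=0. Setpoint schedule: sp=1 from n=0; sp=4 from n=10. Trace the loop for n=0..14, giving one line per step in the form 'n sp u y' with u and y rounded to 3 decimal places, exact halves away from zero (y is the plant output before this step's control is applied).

(exact arithmetic carried between steps; '≈' marks a value shown rounded to 6 d.p. or computed from one; I and e_prev carry over from the previous line; the table rounds u and y to 3 d.p., halves away from zero)
n=0: y=0, sp=1, e=sp−y=1; I=1, D=e−e_prev=1; u=1/2·1+0·1+1·1=1.5; next y=-3/5·0+1/4·1.5=0.375
n=1: y=0.375, sp=1, e=sp−y=0.625; I=1.625, D=e−e_prev=-0.375; u=1/2·0.625+0·1.625+1·(-0.375)=-0.0625; next y=-3/5·0.375+1/4·(-0.0625)=-0.240625
n=2: y=-0.240625, sp=1, e=sp−y=1.240625; I=2.865625, D=e−e_prev=0.615625; u=1/2·1.240625+0·2.865625+1·0.615625≈1.235938; next y=-3/5·(-0.240625)+1/4·1.235938≈0.453359
n=3: y≈0.453359, sp=1, e=sp−y≈0.546641; I≈3.412266, D=e−e_prev≈-0.693984; u=1/2·0.546641+0·3.412266+1·(-0.693984)≈-0.420664; next y=-3/5·0.453359+1/4·(-0.420664)≈-0.377182
n=4: y≈-0.377182, sp=1, e=sp−y≈1.377182; I≈4.789447, D=e−e_prev≈0.830541; u=1/2·1.377182+0·4.789447+1·0.830541≈1.519132; next y=-3/5·(-0.377182)+1/4·1.519132≈0.606092
n=5: y≈0.606092, sp=1, e=sp−y≈0.393908; I≈5.183355, D=e−e_prev≈-0.983274; u=1/2·0.393908+0·5.183355+1·(-0.983274)≈-0.786320; next y=-3/5·0.606092+1/4·(-0.786320)≈-0.560235
n=6: y≈-0.560235, sp=1, e=sp−y≈1.560235; I≈6.743590, D=e−e_prev≈1.166327; u=1/2·1.560235+0·6.743590+1·1.166327≈1.946445; next y=-3/5·(-0.560235)+1/4·1.946445≈0.822752
n=7: y≈0.822752, sp=1, e=sp−y≈0.177248; I≈6.920838, D=e−e_prev≈-1.382987; u=1/2·0.177248+0·6.920838+1·(-1.382987)≈-1.294363; next y=-3/5·0.822752+1/4·(-1.294363)≈-0.817242
n=8: y≈-0.817242, sp=1, e=sp−y≈1.817242; I≈8.738080, D=e−e_prev≈1.639994; u=1/2·1.817242+0·8.738080+1·1.639994≈2.548615; next y=-3/5·(-0.817242)+1/4·2.548615≈1.127499
n=9: y≈1.127499, sp=1, e=sp−y≈-0.127499; I≈8.610581, D=e−e_prev≈-1.944741; u=1/2·(-0.127499)+0·8.610581+1·(-1.944741)≈-2.008491; next y=-3/5·1.127499+1/4·(-2.008491)≈-1.178622
n=10: y≈-1.178622, sp=4, e=sp−y≈5.178622; I≈13.789203, D=e−e_prev≈5.306121; u=1/2·5.178622+0·13.789203+1·5.306121≈7.895432; next y=-3/5·(-1.178622)+1/4·7.895432≈2.681031
n=11: y≈2.681031, sp=4, e=sp−y≈1.318969; I≈15.108172, D=e−e_prev≈-3.859654; u=1/2·1.318969+0·15.108172+1·(-3.859654)≈-3.200169; next y=-3/5·2.681031+1/4·(-3.200169)≈-2.408661
n=12: y≈-2.408661, sp=4, e=sp−y≈6.408661; I≈21.516833, D=e−e_prev≈5.089693; u=1/2·6.408661+0·21.516833+1·5.089693≈8.294023; next y=-3/5·(-2.408661)+1/4·8.294023≈3.518702
n=13: y≈3.518702, sp=4, e=sp−y≈0.481298; I≈21.998131, D=e−e_prev≈-5.927364; u=1/2·0.481298+0·21.998131+1·(-5.927364)≈-5.686715; next y=-3/5·3.518702+1/4·(-5.686715)≈-3.532900
n=14: y≈-3.532900, sp=4, e=sp−y≈7.532900; I≈29.531031, D=e−e_prev≈7.051603; u=1/2·7.532900+0·29.531031+1·7.051603≈10.818053; next y=-3/5·(-3.532900)+1/4·10.818053≈4.824253

0 1 1.500 0.000
1 1 -0.063 0.375
2 1 1.236 -0.241
3 1 -0.421 0.453
4 1 1.519 -0.377
5 1 -0.786 0.606
6 1 1.946 -0.560
7 1 -1.294 0.823
8 1 2.549 -0.817
9 1 -2.008 1.127
10 4 7.895 -1.179
11 4 -3.200 2.681
12 4 8.294 -2.409
13 4 -5.687 3.519
14 4 10.818 -3.533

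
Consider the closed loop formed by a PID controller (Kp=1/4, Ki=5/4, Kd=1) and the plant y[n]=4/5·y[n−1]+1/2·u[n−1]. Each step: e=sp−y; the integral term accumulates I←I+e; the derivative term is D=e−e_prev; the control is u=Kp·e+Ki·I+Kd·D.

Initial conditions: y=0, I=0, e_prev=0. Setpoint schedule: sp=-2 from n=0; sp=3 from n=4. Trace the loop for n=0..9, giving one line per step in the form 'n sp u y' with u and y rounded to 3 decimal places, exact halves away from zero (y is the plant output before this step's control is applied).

0 -2 -5.000 0.000
1 -2 0.750 -2.500
2 -2 -3.313 -1.625
3 -2 0.422 -2.956
4 3 10.780 -2.154
5 3 -1.527 3.667
6 3 7.203 2.170
7 3 -1.175 5.337
8 3 3.208 3.682
9 3 -1.469 4.550

(exact arithmetic carried between steps; '≈' marks a value shown rounded to 6 d.p. or computed from one; I and e_prev carry over from the previous line; the table rounds u and y to 3 d.p., halves away from zero)
n=0: y=0, sp=-2, e=sp−y=-2; I=-2, D=e−e_prev=-2; u=1/4·(-2)+5/4·(-2)+1·(-2)=-5; next y=4/5·0+1/2·(-5)=-2.5
n=1: y=-2.5, sp=-2, e=sp−y=0.5; I=-1.5, D=e−e_prev=2.5; u=1/4·0.5+5/4·(-1.5)+1·2.5=0.75; next y=4/5·(-2.5)+1/2·0.75=-1.625
n=2: y=-1.625, sp=-2, e=sp−y=-0.375; I=-1.875, D=e−e_prev=-0.875; u=1/4·(-0.375)+5/4·(-1.875)+1·(-0.875)=-3.3125; next y=4/5·(-1.625)+1/2·(-3.3125)=-2.95625
n=3: y=-2.95625, sp=-2, e=sp−y=0.95625; I=-0.91875, D=e−e_prev=1.33125; u=1/4·0.95625+5/4·(-0.91875)+1·1.33125=0.421875; next y=4/5·(-2.95625)+1/2·0.421875≈-2.154063
n=4: y≈-2.154063, sp=3, e=sp−y≈5.154063; I≈4.235313, D=e−e_prev≈4.197813; u=1/4·5.154063+5/4·4.235313+1·4.197813≈10.780469; next y=4/5·(-2.154063)+1/2·10.780469≈3.666984
n=5: y≈3.666984, sp=3, e=sp−y≈-0.666984; I≈3.568328, D=e−e_prev≈-5.821047; u=1/4·(-0.666984)+5/4·3.568328+1·(-5.821047)≈-1.527383; next y=4/5·3.666984+1/2·(-1.527383)≈2.169896
n=6: y≈2.169896, sp=3, e=sp−y≈0.830104; I≈4.398432, D=e−e_prev≈1.497088; u=1/4·0.830104+5/4·4.398432+1·1.497088≈7.202654; next y=4/5·2.169896+1/2·7.202654≈5.337244
n=7: y≈5.337244, sp=3, e=sp−y≈-2.337244; I≈2.061188, D=e−e_prev≈-3.167348; u=1/4·(-2.337244)+5/4·2.061188+1·(-3.167348)≈-1.175174; next y=4/5·5.337244+1/2·(-1.175174)≈3.682208
n=8: y≈3.682208, sp=3, e=sp−y≈-0.682208; I≈1.378980, D=e−e_prev≈1.655036; u=1/4·(-0.682208)+5/4·1.378980+1·1.655036≈3.208208; next y=4/5·3.682208+1/2·3.208208≈4.549871
n=9: y≈4.549871, sp=3, e=sp−y≈-1.549871; I≈-0.170891, D=e−e_prev≈-0.867663; u=1/4·(-1.549871)+5/4·(-0.170891)+1·(-0.867663)≈-1.468744; next y=4/5·4.549871+1/2·(-1.468744)≈2.905525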